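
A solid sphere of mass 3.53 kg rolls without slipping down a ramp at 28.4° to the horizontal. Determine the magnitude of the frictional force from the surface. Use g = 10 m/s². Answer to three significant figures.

f ≈ 4.80 N

For this body I = (2/5)MR², i.e. k = I/(MR²) = 0.4.
Newton's second law down the slope: Mg sinθ − f = Ma. The torque equation fR = Iα (with α = a/R) gives f = kMa.
Combining, a = g sinθ/(1+k) and f = kMa = kMg sinθ/(1+k).
f = 0.4 × 3.53 × 10 × sin28.4° / 1.4 ≈ 4.80 N.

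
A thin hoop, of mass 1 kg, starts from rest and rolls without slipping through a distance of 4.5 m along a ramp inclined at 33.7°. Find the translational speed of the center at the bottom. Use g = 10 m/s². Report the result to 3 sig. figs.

v ≈ 5.00 m/s

Here I = MR², so the shape factor k = I/(MR²) = 1.
Pure rolling means v = ωR; then KE = ½Mv² + ½I(v/R)² = ½(1+k)Mv² = Mv².
The vertical drop is h = L sinθ = 4.5 × sin33.7° = 2.497 m.
Energy conservation: Mgh = Mv², so v = √(2gh/(1+k)) = √(2 × 10 × 2.497 / 2) ≈ 5.00 m/s.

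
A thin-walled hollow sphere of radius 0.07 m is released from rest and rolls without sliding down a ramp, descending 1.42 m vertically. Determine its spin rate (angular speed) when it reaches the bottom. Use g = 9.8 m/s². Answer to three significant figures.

ω ≈ 58.4 rad/s

The moment of inertia is (2/3)MR², giving k ≡ I/(MR²) = 2/3.
The rolling condition ω = v/R makes the rotational term ½I(v/R)² = ½kMv², so KE_total = ½(1+k)Mv² = (5/6)Mv².
Energy conservation Mgh = ½(1+k)Mv² gives v = √(2gh/(1+k)) = √(2 × 9.8 × 1.42 / 1.667) = 4.086 m/s.
The angular speed follows from ω = v/R = 4.086/0.07 ≈ 58.4 rad/s.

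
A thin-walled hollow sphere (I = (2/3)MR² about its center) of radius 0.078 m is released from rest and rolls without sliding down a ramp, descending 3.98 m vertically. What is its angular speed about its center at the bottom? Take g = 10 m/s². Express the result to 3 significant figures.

ω ≈ 88.6 rad/s

With I = (2/3)MR², the ratio k = I/(MR²) is 2/3.
Pure rolling means v = ωR; then KE = ½Mv² + ½I(v/R)² = ½(1+k)Mv² = (5/6)Mv².
Energy conservation Mgh = ½(1+k)Mv² gives v = √(2gh/(1+k)) = √(2 × 10 × 3.98 / 1.667) = 6.911 m/s.
Then ω = v/R = 6.911 / 0.078 ≈ 88.6 rad/s.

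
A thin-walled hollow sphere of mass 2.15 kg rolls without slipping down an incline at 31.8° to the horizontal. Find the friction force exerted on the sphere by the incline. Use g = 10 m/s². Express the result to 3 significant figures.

The moment of inertia is (2/3)MR², giving k ≡ I/(MR²) = 2/3.
Along the incline Mg sinθ − f = Ma, and torque about the center fR = Iα = kMR²(a/R) gives f = kMa.
Combining, a = g sinθ/(1+k) and f = kMa = kMg sinθ/(1+k).
f = (2/3) × 2.15 × 10 × sin31.8° / 1.667 ≈ 4.53 N.

f ≈ 4.53 N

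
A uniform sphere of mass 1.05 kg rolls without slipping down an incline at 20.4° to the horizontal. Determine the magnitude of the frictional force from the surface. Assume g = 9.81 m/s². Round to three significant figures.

f ≈ 1.03 N

With I = (2/5)MR², the ratio k = I/(MR²) is 0.4.
Newton's second law down the slope: Mg sinθ − f = Ma. The torque equation fR = Iα (with α = a/R) gives f = kMa.
Combining, a = g sinθ/(1+k) and f = kMa = kMg sinθ/(1+k).
f = 0.4 × 1.05 × 9.81 × sin20.4° / 1.4 ≈ 1.03 N.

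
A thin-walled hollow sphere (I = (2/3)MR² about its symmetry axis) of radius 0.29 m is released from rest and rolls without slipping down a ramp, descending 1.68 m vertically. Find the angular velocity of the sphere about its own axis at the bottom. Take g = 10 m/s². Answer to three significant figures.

With I = (2/3)MR², the ratio k = I/(MR²) is 2/3.
The rolling condition ω = v/R makes the rotational term ½I(v/R)² = ½kMv², so KE_total = ½(1+k)Mv² = (5/6)Mv².
Energy conservation Mgh = ½(1+k)Mv² gives v = √(2gh/(1+k)) = √(2 × 10 × 1.68 / 1.667) = 4.49 m/s.
Then ω = v/R = 4.49 / 0.29 ≈ 15.5 rad/s.

ω ≈ 15.5 rad/s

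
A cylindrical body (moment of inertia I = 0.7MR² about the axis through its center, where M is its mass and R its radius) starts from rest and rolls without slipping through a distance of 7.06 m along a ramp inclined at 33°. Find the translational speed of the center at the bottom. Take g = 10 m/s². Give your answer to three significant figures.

v ≈ 6.73 m/s

Here I = 0.7MR², so the shape factor k = I/(MR²) = 0.7.
Since it rolls without slipping, ω = v/R and KE = ½Mv² + ½Iω² = ½(1+k)Mv² = (17/20)Mv².
The vertical drop is h = L sinθ = 7.06 × sin33° = 3.845 m.
Energy conservation: Mgh = (17/20)Mv², so v = √(2gh/(1+k)) = √(2 × 10 × 3.845 / 1.7) ≈ 6.73 m/s.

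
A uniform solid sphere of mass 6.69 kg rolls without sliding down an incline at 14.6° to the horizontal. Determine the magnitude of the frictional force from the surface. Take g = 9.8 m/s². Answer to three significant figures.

Here I = (2/5)MR², so the shape factor k = I/(MR²) = 0.4.
Along the incline Mg sinθ − f = Ma, and torque about the center fR = Iα = kMR²(a/R) gives f = kMa.
Combining, a = g sinθ/(1+k) and f = kMa = kMg sinθ/(1+k).
f = 0.4 × 6.69 × 9.8 × sin14.6° / 1.4 ≈ 4.72 N.

f ≈ 4.72 N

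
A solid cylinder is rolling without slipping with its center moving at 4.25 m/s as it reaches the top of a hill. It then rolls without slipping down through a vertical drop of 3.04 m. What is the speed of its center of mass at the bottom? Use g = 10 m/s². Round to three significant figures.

v ≈ 7.65 m/s

With I = (1/2)MR², the ratio k = I/(MR²) is 0.5.
Pure rolling means v = ωR; then KE = ½Mv² + ½I(v/R)² = ½(1+k)Mv² = (3/4)Mv².
Energy conservation: (3/4)Mv₀² + Mgh = (3/4)Mv², so v² = v₀² + 2gh/(1+k).
v = √(4.25² + 2×10×3.04/1.5) = √58.6 ≈ 7.65 m/s.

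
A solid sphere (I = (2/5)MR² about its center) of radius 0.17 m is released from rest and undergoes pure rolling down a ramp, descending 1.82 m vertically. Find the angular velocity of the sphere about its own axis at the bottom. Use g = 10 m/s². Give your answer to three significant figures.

ω ≈ 30.0 rad/s

Here I = (2/5)MR², so the shape factor k = I/(MR²) = 0.4.
Since it rolls without slipping, ω = v/R and KE = ½Mv² + ½Iω² = ½(1+k)Mv² = (7/10)Mv².
Energy conservation Mgh = ½(1+k)Mv² gives v = √(2gh/(1+k)) = √(2 × 10 × 1.82 / 1.4) = 5.099 m/s.
Then ω = v/R = 5.099 / 0.17 ≈ 30.0 rad/s.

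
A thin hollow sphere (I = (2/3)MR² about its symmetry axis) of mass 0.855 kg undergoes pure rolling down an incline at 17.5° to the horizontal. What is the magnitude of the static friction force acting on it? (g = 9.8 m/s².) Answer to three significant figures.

f ≈ 1.01 N

With I = (2/3)MR², the ratio k = I/(MR²) is 2/3.
Along the incline Mg sinθ − f = Ma, and torque about the center fR = Iα = kMR²(a/R) gives f = kMa.
Combining, a = g sinθ/(1+k) and f = kMa = kMg sinθ/(1+k).
f = (2/3) × 0.855 × 9.8 × sin17.5° / 1.667 ≈ 1.01 N.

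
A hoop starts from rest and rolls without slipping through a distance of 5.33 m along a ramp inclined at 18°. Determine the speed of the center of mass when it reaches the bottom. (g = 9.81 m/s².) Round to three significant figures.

v ≈ 4.02 m/s

With I = MR², the ratio k = I/(MR²) is 1.
The rolling condition ω = v/R makes the rotational term ½I(v/R)² = ½kMv², so KE_total = ½(1+k)Mv² = Mv².
The vertical drop is h = L sinθ = 5.33 × sin18° = 1.647 m.
Setting Mgh = Mv² gives v = √(2gh/(1+k)) = √(2·9.81·1.647/2) ≈ 4.02 m/s.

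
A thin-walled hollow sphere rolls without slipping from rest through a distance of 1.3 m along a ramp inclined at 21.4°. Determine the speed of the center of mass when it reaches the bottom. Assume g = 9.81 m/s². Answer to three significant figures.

Here I = (2/3)MR², so the shape factor k = I/(MR²) = 2/3.
Pure rolling means v = ωR; then KE = ½Mv² + ½I(v/R)² = ½(1+k)Mv² = (5/6)Mv².
The vertical drop is h = L sinθ = 1.3 × sin21.4° = 0.4743 m.
Setting Mgh = (5/6)Mv² gives v = √(2gh/(1+k)) = √(2·9.81·0.4743/1.667) ≈ 2.36 m/s.

v ≈ 2.36 m/s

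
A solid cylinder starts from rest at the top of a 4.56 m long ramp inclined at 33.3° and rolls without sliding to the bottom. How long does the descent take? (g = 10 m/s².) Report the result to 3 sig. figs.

Here I = (1/2)MR², so the shape factor k = I/(MR²) = 0.5.
Translational: Mg sinθ − f = Ma. Rotational about the CM: fR = Iα = kMRa, so f = kMa.
Hence a = g sinθ/(1+k) = 10×sin33.3°/1.5 = 3.66 m/s².
Starting from rest, L = ½at², so t = √(2L/a) = √(2×4.56/3.66) ≈ 1.58 s.

t ≈ 1.58 s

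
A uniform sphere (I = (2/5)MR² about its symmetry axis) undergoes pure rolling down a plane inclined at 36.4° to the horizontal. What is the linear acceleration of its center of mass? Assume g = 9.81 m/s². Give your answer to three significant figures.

a ≈ 4.16 m/s²

For this body I = (2/5)MR², i.e. k = I/(MR²) = 0.4.
Along the incline Mg sinθ − f = Ma, and torque about the center fR = Iα = kMR²(a/R) gives f = kMa.
Eliminating f: Mg sinθ = (1+k)Ma, so a = g sinθ/(1+k) = 9.81 × sin36.4° / 1.4 ≈ 4.16 m/s².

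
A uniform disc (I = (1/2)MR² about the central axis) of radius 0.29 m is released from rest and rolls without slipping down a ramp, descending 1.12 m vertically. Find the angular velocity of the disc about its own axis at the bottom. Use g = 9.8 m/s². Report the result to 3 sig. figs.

With I = (1/2)MR², the ratio k = I/(MR²) is 0.5.
The rolling condition ω = v/R makes the rotational term ½I(v/R)² = ½kMv², so KE_total = ½(1+k)Mv² = (3/4)Mv².
Energy conservation Mgh = ½(1+k)Mv² gives v = √(2gh/(1+k)) = √(2 × 9.8 × 1.12 / 1.5) = 3.826 m/s.
The angular speed follows from ω = v/R = 3.826/0.29 ≈ 13.2 rad/s.

ω ≈ 13.2 rad/s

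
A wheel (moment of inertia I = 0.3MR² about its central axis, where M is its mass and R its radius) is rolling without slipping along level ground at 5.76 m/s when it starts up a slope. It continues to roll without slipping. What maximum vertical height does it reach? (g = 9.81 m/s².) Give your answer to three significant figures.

h ≈ 2.20 m

Here I = 0.3MR², so the shape factor k = I/(MR²) = 0.3.
Rolling without slipping gives ω = v/R, so the total kinetic energy is ½Mv² + ½Iω² = ½(1+k)Mv² = (13/20)Mv².
All of this converts to potential energy at the highest point: (13/20)Mv₀² = Mgh.
Thus h = (1+k)v₀²/(2g) = 1.3 × 5.76² / (2 × 9.81) ≈ 2.20 m.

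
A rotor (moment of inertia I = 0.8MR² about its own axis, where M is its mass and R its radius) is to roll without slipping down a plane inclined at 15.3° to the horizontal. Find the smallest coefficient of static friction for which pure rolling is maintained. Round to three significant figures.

μ_min ≈ 0.122

The moment of inertia is 0.8MR², giving k ≡ I/(MR²) = 0.8.
Along the incline Mg sinθ − f = Ma, and torque about the center fR = Iα = kMR²(a/R) gives f = kMa.
These give a = g sinθ/(1+k) and the required friction f = kMg sinθ/(1+k).
The normal force is N = Mg cosθ, so μ_min = f/N = k tanθ/(1+k).
μ_min = 0.8 × tan15.3° / 1.8 ≈ 0.122.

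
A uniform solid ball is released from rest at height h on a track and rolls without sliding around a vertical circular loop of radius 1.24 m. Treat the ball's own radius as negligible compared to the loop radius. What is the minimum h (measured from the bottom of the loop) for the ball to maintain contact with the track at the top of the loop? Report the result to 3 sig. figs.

h_min ≈ 3.35 m

For this body I = (2/5)MR², i.e. k = I/(MR²) = 0.4.
At the top, contact is just lost when gravity alone supplies the centripetal force: Mg = Mv_top²/r, i.e. v_top² = gr.
With ω = v/R, the kinetic energy at speed v is ½(1+k)Mv² = (7/10)Mv².
Energy conservation from release (height h) to the top (height 2r): Mgh = Mg(2r) + (7/10)M·gr.
Thus h_min = 2r + (1+k)r/2 = r(2 + 1.4/2) = 1.24 × 2.7 ≈ 3.35 m.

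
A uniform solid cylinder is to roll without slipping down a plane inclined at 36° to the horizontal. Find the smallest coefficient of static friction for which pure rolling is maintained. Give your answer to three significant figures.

μ_min ≈ 0.242

The moment of inertia is (1/2)MR², giving k ≡ I/(MR²) = 0.5.
Translational: Mg sinθ − f = Ma. Rotational about the CM: fR = Iα = kMRa, so f = kMa.
These give a = g sinθ/(1+k) and the required friction f = kMg sinθ/(1+k).
The normal force is N = Mg cosθ, so μ_min = f/N = k tanθ/(1+k).
μ_min = 0.5 × tan36° / 1.5 ≈ 0.242.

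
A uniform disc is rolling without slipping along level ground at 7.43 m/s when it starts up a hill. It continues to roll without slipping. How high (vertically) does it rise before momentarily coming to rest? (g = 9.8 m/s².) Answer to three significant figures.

h ≈ 4.22 m

For this body I = (1/2)MR², i.e. k = I/(MR²) = 0.5.
Since it rolls without slipping, ω = v/R and KE = ½Mv² + ½Iω² = ½(1+k)Mv² = (3/4)Mv².
At the top the kinetic energy is zero, so (3/4)Mv₀² = Mgh.
Thus h = (1+k)v₀²/(2g) = 1.5 × 7.43² / (2 × 9.8) ≈ 4.22 m.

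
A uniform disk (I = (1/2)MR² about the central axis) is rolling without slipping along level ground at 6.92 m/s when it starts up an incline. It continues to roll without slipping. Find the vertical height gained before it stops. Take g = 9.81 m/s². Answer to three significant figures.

h ≈ 3.66 m

For this body I = (1/2)MR², i.e. k = I/(MR²) = 0.5.
Since it rolls without slipping, ω = v/R and KE = ½Mv² + ½Iω² = ½(1+k)Mv² = (3/4)Mv².
At the top the kinetic energy is zero, so (3/4)Mv₀² = Mgh.
Thus h = (1+k)v₀²/(2g) = 1.5 × 6.92² / (2 × 9.81) ≈ 3.66 m.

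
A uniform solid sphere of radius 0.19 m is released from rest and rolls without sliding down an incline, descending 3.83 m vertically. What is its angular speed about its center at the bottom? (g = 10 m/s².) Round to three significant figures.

With I = (2/5)MR², the ratio k = I/(MR²) is 0.4.
The rolling condition ω = v/R makes the rotational term ½I(v/R)² = ½kMv², so KE_total = ½(1+k)Mv² = (7/10)Mv².
Energy conservation Mgh = ½(1+k)Mv² gives v = √(2gh/(1+k)) = √(2 × 10 × 3.83 / 1.4) = 7.397 m/s.
Then ω = v/R = 7.397 / 0.19 ≈ 38.9 rad/s.

ω ≈ 38.9 rad/s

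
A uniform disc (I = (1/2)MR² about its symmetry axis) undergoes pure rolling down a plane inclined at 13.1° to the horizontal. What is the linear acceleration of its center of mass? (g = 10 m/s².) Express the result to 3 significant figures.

a ≈ 1.51 m/s²

Here I = (1/2)MR², so the shape factor k = I/(MR²) = 0.5.
Translational: Mg sinθ − f = Ma. Rotational about the CM: fR = Iα = kMRa, so f = kMa.
Eliminating f: Mg sinθ = (1+k)Ma, so a = g sinθ/(1+k) = 10 × sin13.1° / 1.5 ≈ 1.51 m/s².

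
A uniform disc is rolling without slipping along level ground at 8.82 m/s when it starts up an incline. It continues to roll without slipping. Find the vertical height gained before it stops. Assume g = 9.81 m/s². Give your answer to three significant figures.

With I = (1/2)MR², the ratio k = I/(MR²) is 0.5.
The rolling condition ω = v/R makes the rotational term ½I(v/R)² = ½kMv², so KE_total = ½(1+k)Mv² = (3/4)Mv².
All of this converts to potential energy at the highest point: (3/4)Mv₀² = Mgh.
Thus h = (1+k)v₀²/(2g) = 1.5 × 8.82² / (2 × 9.81) ≈ 5.95 m.

h ≈ 5.95 m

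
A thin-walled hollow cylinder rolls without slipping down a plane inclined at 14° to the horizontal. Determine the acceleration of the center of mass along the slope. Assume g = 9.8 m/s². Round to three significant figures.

Here I = MR², so the shape factor k = I/(MR²) = 1.
Translational: Mg sinθ − f = Ma. Rotational about the CM: fR = Iα = kMRa, so f = kMa.
Eliminating f: Mg sinθ = (1+k)Ma, so a = g sinθ/(1+k) = 9.8 × sin14° / 2 ≈ 1.19 m/s².

a ≈ 1.19 m/s²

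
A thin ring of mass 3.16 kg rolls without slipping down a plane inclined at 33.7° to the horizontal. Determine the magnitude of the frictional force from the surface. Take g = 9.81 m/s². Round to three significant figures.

f ≈ 8.60 N

For this body I = MR², i.e. k = I/(MR²) = 1.
Along the incline Mg sinθ − f = Ma, and torque about the center fR = Iα = kMR²(a/R) gives f = kMa.
Combining, a = g sinθ/(1+k) and f = kMa = kMg sinθ/(1+k).
f = 1 × 3.16 × 9.81 × sin33.7° / 2 ≈ 8.60 N.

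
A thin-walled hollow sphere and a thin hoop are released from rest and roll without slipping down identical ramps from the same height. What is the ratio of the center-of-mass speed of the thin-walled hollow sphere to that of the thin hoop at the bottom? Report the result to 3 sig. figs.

Each satisfies Mgh = ½(1+k)Mv² with k = I/(MR²), so v ∝ 1/√(1+k).
For the thin-walled hollow sphere k = 2/3; for the thin hoop k = 1.
v₁/v₂ = √((1+k₂)/(1+k₁)) = √(2/1.667) ≈ 1.10.

v_ratio ≈ 1.10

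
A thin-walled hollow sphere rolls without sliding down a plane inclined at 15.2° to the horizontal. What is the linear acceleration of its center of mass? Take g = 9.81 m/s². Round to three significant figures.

a ≈ 1.54 m/s²

With I = (2/3)MR², the ratio k = I/(MR²) is 2/3.
Newton's second law down the slope: Mg sinθ − f = Ma. The torque equation fR = Iα (with α = a/R) gives f = kMa.
Eliminating f: Mg sinθ = (1+k)Ma, so a = g sinθ/(1+k) = 9.81 × sin15.2° / 1.667 ≈ 1.54 m/s².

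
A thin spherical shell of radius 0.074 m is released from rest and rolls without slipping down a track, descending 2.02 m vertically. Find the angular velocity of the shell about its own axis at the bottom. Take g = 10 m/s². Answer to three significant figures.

For this body I = (2/3)MR², i.e. k = I/(MR²) = 2/3.
Rolling without slipping gives ω = v/R, so the total kinetic energy is ½Mv² + ½Iω² = ½(1+k)Mv² = (5/6)Mv².
Energy conservation Mgh = ½(1+k)Mv² gives v = √(2gh/(1+k)) = √(2 × 10 × 2.02 / 1.667) = 4.923 m/s.
The angular speed follows from ω = v/R = 4.923/0.074 ≈ 66.5 rad/s.

ω ≈ 66.5 rad/s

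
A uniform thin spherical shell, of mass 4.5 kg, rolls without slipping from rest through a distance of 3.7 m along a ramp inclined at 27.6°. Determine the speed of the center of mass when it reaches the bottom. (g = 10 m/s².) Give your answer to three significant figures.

Here I = (2/3)MR², so the shape factor k = I/(MR²) = 2/3.
Pure rolling means v = ωR; then KE = ½Mv² + ½I(v/R)² = ½(1+k)Mv² = (5/6)Mv².
The vertical drop is h = L sinθ = 3.7 × sin27.6° = 1.714 m.
Setting Mgh = (5/6)Mv² gives v = √(2gh/(1+k)) = √(2·10·1.714/1.667) ≈ 4.54 m/s.

v ≈ 4.54 m/s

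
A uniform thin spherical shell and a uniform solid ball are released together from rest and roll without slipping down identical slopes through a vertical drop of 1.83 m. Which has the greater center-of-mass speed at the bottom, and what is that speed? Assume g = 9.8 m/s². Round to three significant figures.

For rolling without slipping, Mgh = ½(1+k)Mv² where k = I/(MR²), so v = √(2gh/(1+k)).
Uniform thin spherical shell: k = 2/3, giving v = √(2×9.8×1.83/1.667) = 4.639 m/s.
Uniform solid ball: k = 0.4, giving v = √(2×9.8×1.83/1.4) = 5.062 m/s.
The smaller k wins: the uniform solid ball, at ≈ 5.06 m/s.

the uniform solid ball, at v ≈ 5.06 m/s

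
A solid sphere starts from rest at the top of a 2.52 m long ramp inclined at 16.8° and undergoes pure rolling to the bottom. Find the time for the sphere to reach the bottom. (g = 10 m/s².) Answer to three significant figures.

With I = (2/5)MR², the ratio k = I/(MR²) is 0.4.
Along the incline Mg sinθ − f = Ma, and torque about the center fR = Iα = kMR²(a/R) gives f = kMa.
Hence a = g sinθ/(1+k) = 10×sin16.8°/1.4 = 2.065 m/s².
Starting from rest, L = ½at², so t = √(2L/a) = √(2×2.52/2.065) ≈ 1.56 s.

t ≈ 1.56 s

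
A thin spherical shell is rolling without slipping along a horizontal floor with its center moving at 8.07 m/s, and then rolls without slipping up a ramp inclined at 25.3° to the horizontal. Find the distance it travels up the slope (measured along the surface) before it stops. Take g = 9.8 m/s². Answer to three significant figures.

The moment of inertia is (2/3)MR², giving k ≡ I/(MR²) = 2/3.
Since it rolls without slipping, ω = v/R and KE = ½Mv² + ½Iω² = ½(1+k)Mv² = (5/6)Mv².
Setting this equal to Mgh gives the vertical rise h = (1+k)v₀²/(2g) = 1.667×8.07²/(2×9.8) = 5.538 m.
The distance along the slope is d = h/sinθ = 5.538/sin25.3° ≈ 13.0 m.

d ≈ 13.0 m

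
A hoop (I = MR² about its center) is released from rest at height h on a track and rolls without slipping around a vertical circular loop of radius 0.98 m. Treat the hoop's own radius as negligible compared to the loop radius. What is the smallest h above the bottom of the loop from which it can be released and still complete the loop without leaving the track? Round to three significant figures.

h_min ≈ 2.94 m

With I = MR², the ratio k = I/(MR²) is 1.
At the top, contact is just lost when gravity alone supplies the centripetal force: Mg = Mv_top²/r, i.e. v_top² = gr.
With ω = v/R, the kinetic energy at speed v is ½(1+k)Mv² = Mv².
Energy conservation from release (height h) to the top (height 2r): Mgh = Mg(2r) + M·gr.
Thus h_min = 2r + (1+k)r/2 = r(2 + 2/2) = 0.98 × 3 ≈ 2.94 m.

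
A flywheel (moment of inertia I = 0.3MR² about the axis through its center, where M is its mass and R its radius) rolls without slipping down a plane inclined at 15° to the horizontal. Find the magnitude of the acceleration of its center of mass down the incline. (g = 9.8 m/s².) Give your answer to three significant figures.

Here I = 0.3MR², so the shape factor k = I/(MR²) = 0.3.
Newton's second law down the slope: Mg sinθ − f = Ma. The torque equation fR = Iα (with α = a/R) gives f = kMa.
Eliminating f: Mg sinθ = (1+k)Ma, so a = g sinθ/(1+k) = 9.8 × sin15° / 1.3 ≈ 1.95 m/s².

a ≈ 1.95 m/s²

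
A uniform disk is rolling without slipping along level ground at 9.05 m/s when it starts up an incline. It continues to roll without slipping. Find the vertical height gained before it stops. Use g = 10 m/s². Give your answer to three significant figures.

h ≈ 6.14 m

With I = (1/2)MR², the ratio k = I/(MR²) is 0.5.
Pure rolling means v = ωR; then KE = ½Mv² + ½I(v/R)² = ½(1+k)Mv² = (3/4)Mv².
All of this converts to potential energy at the highest point: (3/4)Mv₀² = Mgh.
Thus h = (1+k)v₀²/(2g) = 1.5 × 9.05² / (2 × 10) ≈ 6.14 m.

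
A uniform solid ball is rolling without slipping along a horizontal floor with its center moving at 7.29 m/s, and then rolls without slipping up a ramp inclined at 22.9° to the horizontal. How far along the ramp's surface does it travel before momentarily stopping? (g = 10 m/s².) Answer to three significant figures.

Here I = (2/5)MR², so the shape factor k = I/(MR²) = 0.4.
Pure rolling means v = ωR; then KE = ½Mv² + ½I(v/R)² = ½(1+k)Mv² = (7/10)Mv².
Setting this equal to Mgh gives the vertical rise h = (1+k)v₀²/(2g) = 1.4×7.29²/(2×10) = 3.72 m.
Along the incline, d = h/sinθ = 3.72/sin22.9° ≈ 9.56 m.

d ≈ 9.56 m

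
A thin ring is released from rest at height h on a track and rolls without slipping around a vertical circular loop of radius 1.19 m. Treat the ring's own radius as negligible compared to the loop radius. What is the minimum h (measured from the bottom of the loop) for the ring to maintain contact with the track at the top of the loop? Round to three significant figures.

h_min ≈ 3.57 m

Here I = MR², so the shape factor k = I/(MR²) = 1.
At the top, contact is just lost when gravity alone supplies the centripetal force: Mg = Mv_top²/r, i.e. v_top² = gr.
With ω = v/R, the kinetic energy at speed v is ½(1+k)Mv² = Mv².
Energy conservation from release (height h) to the top (height 2r): Mgh = Mg(2r) + M·gr.
Thus h_min = 2r + (1+k)r/2 = r(2 + 2/2) = 1.19 × 3 ≈ 3.57 m.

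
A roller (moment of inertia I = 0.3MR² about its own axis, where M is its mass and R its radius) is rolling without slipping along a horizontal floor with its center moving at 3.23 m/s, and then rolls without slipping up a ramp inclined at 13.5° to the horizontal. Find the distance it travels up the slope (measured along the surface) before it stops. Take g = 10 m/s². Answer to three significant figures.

d ≈ 2.90 m

For this body I = 0.3MR², i.e. k = I/(MR²) = 0.3.
Rolling without slipping gives ω = v/R, so the total kinetic energy is ½Mv² + ½Iω² = ½(1+k)Mv² = (13/20)Mv².
Setting this equal to Mgh gives the vertical rise h = (1+k)v₀²/(2g) = 1.3×3.23²/(2×10) = 0.6781 m.
Along the incline, d = h/sinθ = 0.6781/sin13.5° ≈ 2.90 m.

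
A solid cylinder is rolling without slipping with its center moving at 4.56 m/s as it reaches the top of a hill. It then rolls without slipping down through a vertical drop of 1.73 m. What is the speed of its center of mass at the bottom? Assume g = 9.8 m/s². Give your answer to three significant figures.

v ≈ 6.59 m/s

With I = (1/2)MR², the ratio k = I/(MR²) is 0.5.
The rolling condition ω = v/R makes the rotational term ½I(v/R)² = ½kMv², so KE_total = ½(1+k)Mv² = (3/4)Mv².
Energy conservation: (3/4)Mv₀² + Mgh = (3/4)Mv², so v² = v₀² + 2gh/(1+k).
v = √(4.56² + 2×9.8×1.73/1.5) = √43.4 ≈ 6.59 m/s.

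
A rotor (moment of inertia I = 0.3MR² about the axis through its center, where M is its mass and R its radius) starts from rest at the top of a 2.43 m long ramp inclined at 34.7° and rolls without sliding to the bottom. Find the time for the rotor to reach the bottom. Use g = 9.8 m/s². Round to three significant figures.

t ≈ 1.06 s

For this body I = 0.3MR², i.e. k = I/(MR²) = 0.3.
Translational: Mg sinθ − f = Ma. Rotational about the CM: fR = Iα = kMRa, so f = kMa.
Hence a = g sinθ/(1+k) = 9.8×sin34.7°/1.3 = 4.291 m/s².
Starting from rest, L = ½at², so t = √(2L/a) = √(2×2.43/4.291) ≈ 1.06 s.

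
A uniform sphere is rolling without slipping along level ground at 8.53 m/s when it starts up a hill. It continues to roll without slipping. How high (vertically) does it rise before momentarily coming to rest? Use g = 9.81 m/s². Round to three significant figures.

The moment of inertia is (2/5)MR², giving k ≡ I/(MR²) = 0.4.
The rolling condition ω = v/R makes the rotational term ½I(v/R)² = ½kMv², so KE_total = ½(1+k)Mv² = (7/10)Mv².
All of this converts to potential energy at the highest point: (7/10)Mv₀² = Mgh.
Thus h = (1+k)v₀²/(2g) = 1.4 × 8.53² / (2 × 9.81) ≈ 5.19 m.

h ≈ 5.19 m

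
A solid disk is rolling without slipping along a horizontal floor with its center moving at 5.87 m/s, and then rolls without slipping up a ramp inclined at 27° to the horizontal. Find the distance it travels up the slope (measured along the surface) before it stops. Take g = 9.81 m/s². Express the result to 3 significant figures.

For this body I = (1/2)MR², i.e. k = I/(MR²) = 0.5.
Since it rolls without slipping, ω = v/R and KE = ½Mv² + ½Iω² = ½(1+k)Mv² = (3/4)Mv².
Setting this equal to Mgh gives the vertical rise h = (1+k)v₀²/(2g) = 1.5×5.87²/(2×9.81) = 2.634 m.
Along the incline, d = h/sinθ = 2.634/sin27° ≈ 5.80 m.

d ≈ 5.80 m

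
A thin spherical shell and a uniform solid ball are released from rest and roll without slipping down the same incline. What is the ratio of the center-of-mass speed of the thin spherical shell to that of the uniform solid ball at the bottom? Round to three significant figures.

Each satisfies Mgh = ½(1+k)Mv² with k = I/(MR²), so v ∝ 1/√(1+k).
For the thin spherical shell k = 2/3; for the uniform solid ball k = 0.4.
v₁/v₂ = √((1+k₂)/(1+k₁)) = √(1.4/1.667) ≈ 0.917.

v_ratio ≈ 0.917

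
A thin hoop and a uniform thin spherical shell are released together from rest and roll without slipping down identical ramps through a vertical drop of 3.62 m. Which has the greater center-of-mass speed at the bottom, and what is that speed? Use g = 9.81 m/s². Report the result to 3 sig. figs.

the uniform thin spherical shell, at v ≈ 6.53 m/s

For rolling without slipping, Mgh = ½(1+k)Mv² where k = I/(MR²), so v = √(2gh/(1+k)).
Thin hoop: k = 1, giving v = √(2×9.81×3.62/2) = 5.959 m/s.
Uniform thin spherical shell: k = 2/3, giving v = √(2×9.81×3.62/1.667) = 6.528 m/s.
The smaller k wins: the uniform thin spherical shell, at ≈ 6.53 m/s.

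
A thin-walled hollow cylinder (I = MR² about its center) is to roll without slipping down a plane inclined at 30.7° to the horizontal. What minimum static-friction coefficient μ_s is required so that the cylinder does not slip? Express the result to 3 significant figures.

μ_min ≈ 0.297

With I = MR², the ratio k = I/(MR²) is 1.
Along the incline Mg sinθ − f = Ma, and torque about the center fR = Iα = kMR²(a/R) gives f = kMa.
These give a = g sinθ/(1+k) and the required friction f = kMg sinθ/(1+k).
The normal force is N = Mg cosθ, so μ_min = f/N = k tanθ/(1+k).
μ_min = 1 × tan30.7° / 2 ≈ 0.297.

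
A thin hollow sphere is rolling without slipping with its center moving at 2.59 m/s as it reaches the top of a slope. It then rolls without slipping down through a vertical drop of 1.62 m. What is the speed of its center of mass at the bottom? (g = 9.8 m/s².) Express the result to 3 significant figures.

v ≈ 5.08 m/s

The moment of inertia is (2/3)MR², giving k ≡ I/(MR²) = 2/3.
Pure rolling means v = ωR; then KE = ½Mv² + ½I(v/R)² = ½(1+k)Mv² = (5/6)Mv².
Energy conservation: (5/6)Mv₀² + Mgh = (5/6)Mv², so v² = v₀² + 2gh/(1+k).
v = √(2.59² + 2×9.8×1.62/1.667) = √25.76 ≈ 5.08 m/s.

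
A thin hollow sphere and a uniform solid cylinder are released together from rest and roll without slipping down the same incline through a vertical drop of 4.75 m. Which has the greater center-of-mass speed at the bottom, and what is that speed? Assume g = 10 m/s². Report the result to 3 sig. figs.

For rolling without slipping, Mgh = ½(1+k)Mv² where k = I/(MR²), so v = √(2gh/(1+k)).
Thin hollow sphere: k = 2/3, giving v = √(2×10×4.75/1.667) = 7.55 m/s.
Uniform solid cylinder: k = 0.5, giving v = √(2×10×4.75/1.5) = 7.958 m/s.
The smaller k wins: the uniform solid cylinder, at ≈ 7.96 m/s.

the uniform solid cylinder, at v ≈ 7.96 m/s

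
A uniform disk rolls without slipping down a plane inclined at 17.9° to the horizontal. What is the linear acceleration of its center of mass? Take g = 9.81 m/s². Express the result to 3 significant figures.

For this body I = (1/2)MR², i.e. k = I/(MR²) = 0.5.
Along the incline Mg sinθ − f = Ma, and torque about the center fR = Iα = kMR²(a/R) gives f = kMa.
Eliminating f: Mg sinθ = (1+k)Ma, so a = g sinθ/(1+k) = 9.81 × sin17.9° / 1.5 ≈ 2.01 m/s².

a ≈ 2.01 m/s²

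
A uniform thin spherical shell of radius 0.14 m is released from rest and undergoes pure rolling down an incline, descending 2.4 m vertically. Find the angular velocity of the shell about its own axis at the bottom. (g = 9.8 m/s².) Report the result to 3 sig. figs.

ω ≈ 37.9 rad/s

With I = (2/3)MR², the ratio k = I/(MR²) is 2/3.
Pure rolling means v = ωR; then KE = ½Mv² + ½I(v/R)² = ½(1+k)Mv² = (5/6)Mv².
Energy conservation Mgh = ½(1+k)Mv² gives v = √(2gh/(1+k)) = √(2 × 9.8 × 2.4 / 1.667) = 5.313 m/s.
Then ω = v/R = 5.313 / 0.14 ≈ 37.9 rad/s.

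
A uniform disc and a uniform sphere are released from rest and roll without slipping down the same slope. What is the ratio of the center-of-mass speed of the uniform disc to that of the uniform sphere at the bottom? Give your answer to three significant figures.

Each satisfies Mgh = ½(1+k)Mv² with k = I/(MR²), so v ∝ 1/√(1+k).
For the uniform disc k = 0.5; for the uniform sphere k = 0.4.
v₁/v₂ = √((1+k₂)/(1+k₁)) = √(1.4/1.5) ≈ 0.966.

v_ratio ≈ 0.966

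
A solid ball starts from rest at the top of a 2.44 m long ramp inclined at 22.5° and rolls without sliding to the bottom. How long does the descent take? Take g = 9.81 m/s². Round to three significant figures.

The moment of inertia is (2/5)MR², giving k ≡ I/(MR²) = 0.4.
Newton's second law down the slope: Mg sinθ − f = Ma. The torque equation fR = Iα (with α = a/R) gives f = kMa.
Hence a = g sinθ/(1+k) = 9.81×sin22.5°/1.4 = 2.682 m/s².
With constant a from rest, t = √(2L/a) = √(2·2.44/2.682) ≈ 1.35 s.

t ≈ 1.35 s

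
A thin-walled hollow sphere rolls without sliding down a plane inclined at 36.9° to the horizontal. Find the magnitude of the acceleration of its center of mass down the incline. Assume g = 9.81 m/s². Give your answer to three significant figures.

a ≈ 3.53 m/s²

The moment of inertia is (2/3)MR², giving k ≡ I/(MR²) = 2/3.
Along the incline Mg sinθ − f = Ma, and torque about the center fR = Iα = kMR²(a/R) gives f = kMa.
Eliminating f: Mg sinθ = (1+k)Ma, so a = g sinθ/(1+k) = 9.81 × sin36.9° / 1.667 ≈ 3.53 m/s².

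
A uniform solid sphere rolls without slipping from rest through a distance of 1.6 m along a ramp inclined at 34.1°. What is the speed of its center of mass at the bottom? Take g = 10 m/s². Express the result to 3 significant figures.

v ≈ 3.58 m/s

With I = (2/5)MR², the ratio k = I/(MR²) is 0.4.
Rolling without slipping gives ω = v/R, so the total kinetic energy is ½Mv² + ½Iω² = ½(1+k)Mv² = (7/10)Mv².
The vertical drop is h = L sinθ = 1.6 × sin34.1° = 0.897 m.
Energy conservation: Mgh = (7/10)Mv², so v = √(2gh/(1+k)) = √(2 × 10 × 0.897 / 1.4) ≈ 3.58 m/s.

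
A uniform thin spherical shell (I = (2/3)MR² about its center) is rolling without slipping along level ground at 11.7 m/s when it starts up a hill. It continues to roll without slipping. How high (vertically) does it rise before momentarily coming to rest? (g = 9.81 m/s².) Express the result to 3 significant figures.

h ≈ 11.6 m

For this body I = (2/3)MR², i.e. k = I/(MR²) = 2/3.
Pure rolling means v = ωR; then KE = ½Mv² + ½I(v/R)² = ½(1+k)Mv² = (5/6)Mv².
All of this converts to potential energy at the highest point: (5/6)Mv₀² = Mgh.
Thus h = (1+k)v₀²/(2g) = 1.667 × 11.7² / (2 × 9.81) ≈ 11.6 m.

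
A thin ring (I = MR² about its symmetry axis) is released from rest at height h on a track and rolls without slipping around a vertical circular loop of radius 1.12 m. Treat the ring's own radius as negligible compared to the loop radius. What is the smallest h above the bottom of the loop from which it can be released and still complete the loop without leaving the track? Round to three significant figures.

h_min ≈ 3.36 m

With I = MR², the ratio k = I/(MR²) is 1.
At the top, contact is just lost when gravity alone supplies the centripetal force: Mg = Mv_top²/r, i.e. v_top² = gr.
With ω = v/R, the kinetic energy at speed v is ½(1+k)Mv² = Mv².
Energy conservation from release (height h) to the top (height 2r): Mgh = Mg(2r) + M·gr.
Thus h_min = 2r + (1+k)r/2 = r(2 + 2/2) = 1.12 × 3 ≈ 3.36 m.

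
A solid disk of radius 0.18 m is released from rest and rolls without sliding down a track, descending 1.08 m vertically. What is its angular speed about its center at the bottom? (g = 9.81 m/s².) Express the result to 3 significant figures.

ω ≈ 20.9 rad/s

Here I = (1/2)MR², so the shape factor k = I/(MR²) = 0.5.
Pure rolling means v = ωR; then KE = ½Mv² + ½I(v/R)² = ½(1+k)Mv² = (3/4)Mv².
Energy conservation Mgh = ½(1+k)Mv² gives v = √(2gh/(1+k)) = √(2 × 9.81 × 1.08 / 1.5) = 3.759 m/s.
Then ω = v/R = 3.759 / 0.18 ≈ 20.9 rad/s.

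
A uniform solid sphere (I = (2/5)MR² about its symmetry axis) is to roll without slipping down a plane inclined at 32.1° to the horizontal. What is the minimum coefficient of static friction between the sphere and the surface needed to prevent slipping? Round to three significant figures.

μ_min ≈ 0.179

The moment of inertia is (2/5)MR², giving k ≡ I/(MR²) = 0.4.
Translational: Mg sinθ − f = Ma. Rotational about the CM: fR = Iα = kMRa, so f = kMa.
These give a = g sinθ/(1+k) and the required friction f = kMg sinθ/(1+k).
The normal force is N = Mg cosθ, so μ_min = f/N = k tanθ/(1+k).
μ_min = 0.4 × tan32.1° / 1.4 ≈ 0.179.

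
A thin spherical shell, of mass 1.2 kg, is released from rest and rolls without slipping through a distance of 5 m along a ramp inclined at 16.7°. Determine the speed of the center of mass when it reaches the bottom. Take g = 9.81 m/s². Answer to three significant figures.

The moment of inertia is (2/3)MR², giving k ≡ I/(MR²) = 2/3.
Pure rolling means v = ωR; then KE = ½Mv² + ½I(v/R)² = ½(1+k)Mv² = (5/6)Mv².
The vertical drop is h = L sinθ = 5 × sin16.7° = 1.437 m.
Setting Mgh = (5/6)Mv² gives v = √(2gh/(1+k)) = √(2·9.81·1.437/1.667) ≈ 4.11 m/s.

v ≈ 4.11 m/s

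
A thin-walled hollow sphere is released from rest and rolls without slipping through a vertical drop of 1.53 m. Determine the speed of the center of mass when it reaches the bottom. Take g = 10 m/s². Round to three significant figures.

For this body I = (2/3)MR², i.e. k = I/(MR²) = 2/3.
Pure rolling means v = ωR; then KE = ½Mv² + ½I(v/R)² = ½(1+k)Mv² = (5/6)Mv².
Setting Mgh = (5/6)Mv² gives v = √(2gh/(1+k)) = √(2·10·1.53/1.667) ≈ 4.28 m/s.

v ≈ 4.28 m/s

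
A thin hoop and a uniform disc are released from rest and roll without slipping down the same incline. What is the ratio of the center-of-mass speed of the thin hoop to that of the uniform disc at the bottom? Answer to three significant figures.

v_ratio ≈ 0.866

Each satisfies Mgh = ½(1+k)Mv² with k = I/(MR²), so v ∝ 1/√(1+k).
For the thin hoop k = 1; for the uniform disc k = 0.5.
v₁/v₂ = √((1+k₂)/(1+k₁)) = √(1.5/2) ≈ 0.866.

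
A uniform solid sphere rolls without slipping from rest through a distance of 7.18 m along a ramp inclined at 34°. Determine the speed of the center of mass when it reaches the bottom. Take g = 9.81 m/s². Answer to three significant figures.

v ≈ 7.50 m/s

For this body I = (2/5)MR², i.e. k = I/(MR²) = 0.4.
Since it rolls without slipping, ω = v/R and KE = ½Mv² + ½Iω² = ½(1+k)Mv² = (7/10)Mv².
The vertical drop is h = L sinθ = 7.18 × sin34° = 4.015 m.
Energy conservation: Mgh = (7/10)Mv², so v = √(2gh/(1+k)) = √(2 × 9.81 × 4.015 / 1.4) ≈ 7.50 m/s.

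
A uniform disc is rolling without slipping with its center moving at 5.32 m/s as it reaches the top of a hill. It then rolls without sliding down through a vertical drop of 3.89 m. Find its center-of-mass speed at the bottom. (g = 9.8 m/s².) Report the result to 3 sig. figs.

For this body I = (1/2)MR², i.e. k = I/(MR²) = 0.5.
Pure rolling means v = ωR; then KE = ½Mv² + ½I(v/R)² = ½(1+k)Mv² = (3/4)Mv².
Energy conservation: (3/4)Mv₀² + Mgh = (3/4)Mv², so v² = v₀² + 2gh/(1+k).
v = √(5.32² + 2×9.8×3.89/1.5) = √79.13 ≈ 8.90 m/s.

v ≈ 8.90 m/s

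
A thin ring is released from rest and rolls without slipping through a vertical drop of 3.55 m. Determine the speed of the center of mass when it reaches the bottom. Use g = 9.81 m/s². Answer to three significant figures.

v ≈ 5.90 m/s

For this body I = MR², i.e. k = I/(MR²) = 1.
Pure rolling means v = ωR; then KE = ½Mv² + ½I(v/R)² = ½(1+k)Mv² = Mv².
Energy conservation: Mgh = Mv², so v = √(2gh/(1+k)) = √(2 × 9.81 × 3.55 / 2) ≈ 5.90 m/s.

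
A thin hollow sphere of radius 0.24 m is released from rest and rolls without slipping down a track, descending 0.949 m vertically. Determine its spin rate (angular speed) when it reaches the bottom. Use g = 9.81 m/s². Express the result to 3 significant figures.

ω ≈ 13.9 rad/s

Here I = (2/3)MR², so the shape factor k = I/(MR²) = 2/3.
Since it rolls without slipping, ω = v/R and KE = ½Mv² + ½Iω² = ½(1+k)Mv² = (5/6)Mv².
Energy conservation Mgh = ½(1+k)Mv² gives v = √(2gh/(1+k)) = √(2 × 9.81 × 0.949 / 1.667) = 3.342 m/s.
The angular speed follows from ω = v/R = 3.342/0.24 ≈ 13.9 rad/s.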